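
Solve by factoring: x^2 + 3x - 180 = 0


We need two numbers that multiply to -180 and add to 3.
Those numbers are 15 and -12 (since 15 * (-12) = -180 and 15 + (-12) = 3).
So x^2 + 3x - 180 = (x + 15)(x - 12) = 0
Setting each factor to zero: x = -15 or x = 12

x = -15, x = 12


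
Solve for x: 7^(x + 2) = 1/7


Express both sides with the same base.
1/7 = 7^(-1)
Since the bases match, equate exponents: x + 2 = -1
So x = -1 - (2) = -3

x = -3


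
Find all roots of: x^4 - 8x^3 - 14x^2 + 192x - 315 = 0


Let p(x) = x^4 - 8x^3 - 14x^2 + 192x - 315. By the rational root theorem (leading coefficient 1), any rational root is an integer divisor of 315: try ±1, ±2, ... in turn.
Test x = 1: value = -144 ≠ 0.
Test x = -1: value = -512 ≠ 0.
Test x = 3: value = 0 ✓, so (x - 3) is a factor.
Synthetic division by (x - 3): bring down 1; 1(3) - 8 = -5; (-5)(3) - 14 = -29; (-29)(3) + 192 = 105; 105(3) - 315 = 0 → quotient x^3 - 5x^2 - 29x + 105, remainder 0.
Continue with the quotient x^3 - 5x^2 - 29x + 105 (candidates must divide 105; re-test x = 3 first in case it repeats).
Test x = 3: value = 0 ✓, so (x - 3) is a factor.
Synthetic division by (x - 3): bring down 1; 1(3) - 5 = -2; (-2)(3) - 29 = -35; (-35)(3) + 105 = 0 → quotient x^2 - 2x - 35, remainder 0.
Solve the quadratic x^2 - 2x - 35 = 0: discriminant = (-2)^2 - 4(1)(-35) = 4 + 140 = 144.
sqrt(144) = 12, so x = (2 ± 12)/2: x = 7 or x = -5.
Collecting all roots found:

x = -5, x = 3 (multiplicity 2), x = 7


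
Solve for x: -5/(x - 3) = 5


Multiply both sides by (x - 3): -5 = 5(x - 3)
Distribute: -5 = 5x - 15
5x = -5 + 15 = 10
x = 2

x = 2


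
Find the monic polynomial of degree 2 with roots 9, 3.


A monic polynomial with roots 9, 3 is:
p(x) = (x - 9)(x - 3)
After multiplying by (x - 9): x - 9
After multiplying by (x - 3): x^2 - 12x + 27

x^2 - 12x + 27


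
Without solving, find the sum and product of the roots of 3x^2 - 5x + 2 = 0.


By Vieta's formulas for ax^2 + bx + c = 0:
  Sum of roots = -b/a
  Product of roots = c/a

Here a = 3, b = -5, c = 2
Sum = -(-5)/3 = 5/3
Product = 2/3 = 2/3

Sum = 5/3, Product = 2/3


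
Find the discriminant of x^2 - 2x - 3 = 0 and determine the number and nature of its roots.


For ax^2 + bx + c = 0, discriminant D = b^2 - 4ac
Here a = 1, b = -2, c = -3
D = (-2)^2 - 4(1)(-3) = 4 + 12 = 16

D = 16 > 0 and is a perfect square (sqrt = 4)
The equation has 2 distinct real rational roots.

Discriminant = 16, 2 distinct real rational roots


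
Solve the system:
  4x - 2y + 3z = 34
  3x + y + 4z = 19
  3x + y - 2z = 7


Using Cramer's rule. Expand each determinant along the first row.
D  = 4*[1*(-2) - 4*1] - (-2)*[3*(-2) - 4*3] + 3*[3*1 - 1*3]
  = 4*(-6) - (-2)*(-18) + 3*(0) = -60
Dx = 34*[1*(-2) - 4*1] - (-2)*[19*(-2) - 4*7] + 3*[19*1 - 1*7]
  = 34*(-6) - (-2)*(-66) + 3*(12) = -300
Dy = 4*[19*(-2) - 4*7] - 34*[3*(-2) - 4*3] + 3*[3*7 - 19*3]
  = 4*(-66) - 34*(-18) + 3*(-36) = 240
Dz = 4*[1*7 - 19*1] - (-2)*[3*7 - 19*3] + 34*[3*1 - 1*3]
  = 4*(-12) - (-2)*(-36) + 34*(0) = -120
x = Dx/D = -300/-60 = 5, y = Dy/D = 240/-60 = -4, z = Dz/D = -120/-60 = 2
Check eq1: (4)(5) + (-2)(-4) + (3)(2) = 34 = 34 ✓
Check eq2: (3)(5) + (1)(-4) + (4)(2) = 19 = 19 ✓
Check eq3: (3)(5) + (1)(-4) + (-2)(2) = 7 = 7 ✓

x = 5, y = -4, z = 2


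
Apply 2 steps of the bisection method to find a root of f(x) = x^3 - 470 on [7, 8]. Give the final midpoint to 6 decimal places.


f(x) = x^3 - 470
f(7) = -127 < 0
f(8) = 42 > 0

Step 1: midpoint = (7.000000 + 8.000000)/2 = 7.500000
  f(7.500000) = -48.125000
  f(mid) < 0, so root is in [7.500000, 8.000000]

Step 2: midpoint = (7.500000 + 8.000000)/2 = 7.750000
  f(7.750000) = -4.515625
  f(mid) < 0, so root is in [7.750000, 8.000000]

midpoint = 7.750000


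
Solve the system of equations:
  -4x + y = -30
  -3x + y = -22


Using Cramer's rule:
Determinant D = (-4)(1) - (-3)(1) = -4 + 3 = -1
Dx = (-30)(1) - (-22)(1) = -30 + 22 = -8
Dy = (-4)(-22) - (-3)(-30) = 88 - 90 = -2
x = Dx/D = -8/-1 = 8
y = Dy/D = -2/-1 = 2

x = 8, y = 2


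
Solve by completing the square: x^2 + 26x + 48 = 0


Start: x^2 + 26x + 48 = 0
Move constant: x^2 + 26x = -48
Half of 26 is 13, squared is 169
Add 169 to both sides: x^2 + 26x + 169 = 121
(x + 13)^2 = 121
x + 13 = ±11
x = -13 + 11 = -2 or x = -13 - 11 = -24

x = -24, x = -2


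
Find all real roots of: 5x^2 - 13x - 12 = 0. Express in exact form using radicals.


Using the quadratic formula: x = (-b ± sqrt(b^2 - 4ac)) / (2a)
Here a = 5, b = -13, c = -12
Discriminant = b^2 - 4ac = (-13)^2 - 4(5)(-12) = 169 + 240 = 409
Since discriminant = 409 > 0, there are two real roots.
x = (13 ± sqrt(409)) / 10
Numerically: x ≈ 3.3224 or x ≈ -0.7224

x = (13 + sqrt(409)) / 10 or x = (13 - sqrt(409)) / 10


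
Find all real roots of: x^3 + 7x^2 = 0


The constant term is 0, so x = 0 is a root. Factor out x:
  x(x^2 + 7x) = 0
Solve the quadratic x^2 + 7x = 0: discriminant = 7^2 - 4(1)(0) = 49 - 0 = 49.
sqrt(49) = 7, so x = (-7 ± 7)/2: x = 0 or x = -7.

x = -7, x = 0 (multiplicity 2)


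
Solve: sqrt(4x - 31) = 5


Square both sides: 4x - 31 = 5^2 = 25
4x = 25 + 31 = 56
x = 14
Check: sqrt(4*14 - 31) = sqrt(25) = 5 ✓

x = 14


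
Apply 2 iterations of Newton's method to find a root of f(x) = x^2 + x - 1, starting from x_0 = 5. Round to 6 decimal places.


Newton's method: x_(n+1) = x_n - f(x_n)/f'(x_n)
f(x) = x^2 + x - 1
f'(x) = 2x + 1

Iteration 1:
  f(5.000000) = 29.000000
  f'(5.000000) = 11.000000
  x_1 = 5.000000 - (29.000000)/(11.000000) = 2.363636

Iteration 2:
  f(2.363636) = 6.950413
  f'(2.363636) = 5.727273
  x_2 = 2.363636 - (6.950413)/(5.727273) = 1.150072

x_2 = 1.150072


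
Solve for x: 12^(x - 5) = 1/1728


Express both sides with the same base.
1/1728 = 12^(-3)
Since the bases match, equate exponents: x - 5 = -3
So x = -3 - (-5) = 2

x = 2


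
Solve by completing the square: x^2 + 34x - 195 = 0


Start: x^2 + 34x - 195 = 0
Move constant: x^2 + 34x = 195
Half of 34 is 17, squared is 289
Add 289 to both sides: x^2 + 34x + 289 = 484
(x + 17)^2 = 484
x + 17 = ±22
x = -17 + 22 = 5 or x = -17 - 22 = -39

x = -39, x = 5


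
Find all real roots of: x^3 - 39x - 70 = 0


Let p(x) = x^3 - 39x - 70. By the rational root theorem (leading coefficient 1), any rational root is an integer divisor of 70: try ±1, ±2, ... in turn.
Test x = 1: value = -108 ≠ 0.
Test x = -1: value = -32 ≠ 0.
Test x = 2: value = -140 ≠ 0.
Test x = -2: value = 0 ✓, so (x + 2) is a factor.
Synthetic division by (x + 2): bring down 1; 1(-2) + 0 = -2; (-2)(-2) - 39 = -35; (-35)(-2) - 70 = 0 → quotient x^2 - 2x - 35, remainder 0.
Solve the quadratic x^2 - 2x - 35 = 0: discriminant = (-2)^2 - 4(1)(-35) = 4 + 140 = 144.
sqrt(144) = 12, so x = (2 ± 12)/2: x = 7 or x = -5.

x = -5, x = -2, x = 7


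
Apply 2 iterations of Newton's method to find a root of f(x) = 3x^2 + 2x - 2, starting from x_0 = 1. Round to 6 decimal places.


Newton's method: x_(n+1) = x_n - f(x_n)/f'(x_n)
f(x) = 3x^2 + 2x - 2
f'(x) = 6x + 2

Iteration 1:
  f(1.000000) = 3.000000
  f'(1.000000) = 8.000000
  x_1 = 1.000000 - (3.000000)/(8.000000) = 0.625000

Iteration 2:
  f(0.625000) = 0.421875
  f'(0.625000) = 5.750000
  x_2 = 0.625000 - (0.421875)/(5.750000) = 0.551630

x_2 = 0.551630


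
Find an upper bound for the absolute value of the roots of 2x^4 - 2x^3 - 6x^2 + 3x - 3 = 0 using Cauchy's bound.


Cauchy's bound: all roots r satisfy |r| <= 1 + max(|a_i/a_n|) for i = 0,...,n-1
where a_n is the leading coefficient.

Coefficients: [2, -2, -6, 3, -3]
Leading coefficient a_n = 2
Ratios |a_i/a_n|: 1, 3, 3/2, 3/2
Maximum ratio: 3
Cauchy's bound: |r| <= 1 + 3 = 4

Upper bound = 4


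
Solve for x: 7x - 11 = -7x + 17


Starting with: 7x - 11 = -7x + 17
Move all x terms to left: (7 + 7)x = 17 + 11
Simplify: 14x = 28
Divide both sides by 14: x = 2

x = 2


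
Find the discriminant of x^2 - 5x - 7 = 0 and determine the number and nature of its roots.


For ax^2 + bx + c = 0, discriminant D = b^2 - 4ac
Here a = 1, b = -5, c = -7
D = (-5)^2 - 4(1)(-7) = 25 + 28 = 53

D = 53 > 0 but not a perfect square
The equation has 2 distinct real irrational roots.

Discriminant = 53, 2 distinct real irrational roots


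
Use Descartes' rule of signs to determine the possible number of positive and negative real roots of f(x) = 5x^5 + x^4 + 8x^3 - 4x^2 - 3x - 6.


Descartes' rule of signs:

For positive roots, count sign changes in f(x) = 5x^5 + x^4 + 8x^3 - 4x^2 - 3x - 6:
Signs of coefficients: +, +, +, -, -, -
Number of sign changes: 1
Possible positive real roots: 1

For negative roots, examine f(-x) = -5x^5 + x^4 - 8x^3 - 4x^2 + 3x - 6:
Signs of coefficients: -, +, -, -, +, -
Number of sign changes: 4
Possible negative real roots: 4, 2, 0

Positive roots: 1; Negative roots: 4 or 2 or 0


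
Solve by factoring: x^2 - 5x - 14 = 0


We need two numbers that multiply to -14 and add to -5.
Those numbers are -7 and 2 (since (-7) * 2 = -14 and (-7) + 2 = -5).
So x^2 - 5x - 14 = (x - 7)(x + 2) = 0
Setting each factor to zero: x = 7 or x = -2

x = -2, x = 7


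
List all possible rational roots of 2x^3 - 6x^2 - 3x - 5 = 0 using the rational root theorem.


Rational root theorem: possible roots are ±p/q where:
  p divides the constant term (-5): p ∈ {1, 5}
  q divides the leading coefficient (2): q ∈ {1, 2}

All possible rational roots: -5, -5/2, -1, -1/2, 1/2, 1, 5/2, 5

-5, -5/2, -1, -1/2, 1/2, 1, 5/2, 5


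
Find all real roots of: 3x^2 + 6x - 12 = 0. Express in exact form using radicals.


Using the quadratic formula: x = (-b ± sqrt(b^2 - 4ac)) / (2a)
Here a = 3, b = 6, c = -12
Discriminant = b^2 - 4ac = 6^2 - 4(3)(-12) = 36 + 144 = 180
Since discriminant = 180 > 0, there are two real roots.
x = (-6 ± 6*sqrt(5)) / 6
Simplifying: x = -1 ± sqrt(5)
Numerically: x ≈ 1.2361 or x ≈ -3.2361

x = -1 + sqrt(5) or x = -1 - sqrt(5)


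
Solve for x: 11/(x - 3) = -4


Multiply both sides by (x - 3): 11 = -4(x - 3)
Distribute: 11 = -4x + 12
-4x = 11 - 12 = -1
x = 1/4

x = 1/4


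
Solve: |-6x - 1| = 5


An absolute value equation |expr| = 5 gives two cases:
Case 1: -6x - 1 = 5
  -6x = 6, so x = -1
Case 2: -6x - 1 = -5
  -6x = -4, so x = 2/3

x = -1, x = 2/3


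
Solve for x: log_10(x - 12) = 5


Convert to exponential form: x - 12 = 10^5 = 100000
x = 100000 + 12 = 100012
Check: log_10(100012 - 12) = log_10(100000) = log_10(100000) = 5 ✓

x = 100012


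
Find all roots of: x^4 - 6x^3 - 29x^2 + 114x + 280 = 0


Let p(x) = x^4 - 6x^3 - 29x^2 + 114x + 280. By the rational root theorem (leading coefficient 1), any rational root is an integer divisor of 280: try ±1, ±2, ... in turn.
Test x = 1: value = 360 ≠ 0.
Test x = -1: value = 144 ≠ 0.
Test x = 2: value = 360 ≠ 0.
Test x = -2: value = 0 ✓, so (x + 2) is a factor.
Synthetic division by (x + 2): bring down 1; 1(-2) - 6 = -8; (-8)(-2) - 29 = -13; (-13)(-2) + 114 = 140; 140(-2) + 280 = 0 → quotient x^3 - 8x^2 - 13x + 140, remainder 0.
Continue with the quotient x^3 - 8x^2 - 13x + 140 (candidates must divide 140; re-test x = -2 first in case it repeats).
Test x = -2: value = 126 ≠ 0.
Test x = 4: value = 24 ≠ 0.
Test x = -4: value = 0 ✓, so (x + 4) is a factor.
Synthetic division by (x + 4): bring down 1; 1(-4) - 8 = -12; (-12)(-4) - 13 = 35; 35(-4) + 140 = 0 → quotient x^2 - 12x + 35, remainder 0.
Solve the quadratic x^2 - 12x + 35 = 0: discriminant = (-12)^2 - 4(1)(35) = 144 - 140 = 4.
sqrt(4) = 2, so x = (12 ± 2)/2: x = 7 or x = 5.
Collecting all roots found:

x = -4, x = -2, x = 5, x = 7


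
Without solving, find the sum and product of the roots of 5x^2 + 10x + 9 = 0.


By Vieta's formulas for ax^2 + bx + c = 0:
  Sum of roots = -b/a
  Product of roots = c/a

Here a = 5, b = 10, c = 9
Sum = -(10)/5 = -2
Product = 9/5 = 9/5

Sum = -2, Product = 9/5


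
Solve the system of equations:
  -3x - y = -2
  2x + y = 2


Using Cramer's rule:
Determinant D = (-3)(1) - (2)(-1) = -3 + 2 = -1
Dx = (-2)(1) - (2)(-1) = -2 + 2 = 0
Dy = (-3)(2) - (2)(-2) = -6 + 4 = -2
x = Dx/D = 0/-1 = 0
y = Dy/D = -2/-1 = 2

x = 0, y = 2


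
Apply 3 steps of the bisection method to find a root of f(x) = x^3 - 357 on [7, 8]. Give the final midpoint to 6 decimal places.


f(x) = x^3 - 357
f(7) = -14 < 0
f(8) = 155 > 0

Step 1: midpoint = (7.000000 + 8.000000)/2 = 7.500000
  f(7.500000) = 64.875000
  f(mid) > 0, so root is in [7.000000, 7.500000]

Step 2: midpoint = (7.000000 + 7.500000)/2 = 7.250000
  f(7.250000) = 24.078125
  f(mid) > 0, so root is in [7.000000, 7.250000]

Step 3: midpoint = (7.000000 + 7.250000)/2 = 7.125000
  f(7.125000) = 4.705078
  f(mid) > 0, so root is in [7.000000, 7.125000]

midpoint = 7.125000


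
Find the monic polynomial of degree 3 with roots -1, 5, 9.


A monic polynomial with roots -1, 5, 9 is:
p(x) = (x + 1)(x - 5)(x - 9)
After multiplying by (x + 1): x + 1
After multiplying by (x - 5): x^2 - 4x - 5
After multiplying by (x - 9): x^3 - 13x^2 + 31x + 45

x^3 - 13x^2 + 31x + 45


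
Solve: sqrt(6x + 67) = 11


Square both sides: 6x + 67 = 11^2 = 121
6x = 121 - 67 = 54
x = 9
Check: sqrt(6*9 + 67) = sqrt(121) = 11 ✓

x = 9


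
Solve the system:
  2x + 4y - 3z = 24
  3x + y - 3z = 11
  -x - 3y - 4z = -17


Using Cramer's rule. Expand each determinant along the first row.
D  = 2*[1*(-4) - (-3)*(-3)] - 4*[3*(-4) - (-3)*(-1)] + (-3)*[3*(-3) - 1*(-1)]
  = 2*(-13) - 4*(-15) + (-3)*(-8) = 58
Dx = 24*[1*(-4) - (-3)*(-3)] - 4*[11*(-4) - (-3)*(-17)] + (-3)*[11*(-3) - 1*(-17)]
  = 24*(-13) - 4*(-95) + (-3)*(-16) = 116
Dy = 2*[11*(-4) - (-3)*(-17)] - 24*[3*(-4) - (-3)*(-1)] + (-3)*[3*(-17) - 11*(-1)]
  = 2*(-95) - 24*(-15) + (-3)*(-40) = 290
Dz = 2*[1*(-17) - 11*(-3)] - 4*[3*(-17) - 11*(-1)] + 24*[3*(-3) - 1*(-1)]
  = 2*(16) - 4*(-40) + 24*(-8) = 0
x = Dx/D = 116/58 = 2, y = Dy/D = 290/58 = 5, z = Dz/D = 0/58 = 0
Check eq1: (2)(2) + (4)(5) + (-3)(0) = 24 = 24 ✓
Check eq2: (3)(2) + (1)(5) + (-3)(0) = 11 = 11 ✓
Check eq3: (-1)(2) + (-3)(5) + (-4)(0) = -17 = -17 ✓

x = 2, y = 5, z = 0


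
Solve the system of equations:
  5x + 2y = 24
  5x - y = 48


Using Cramer's rule:
Determinant D = (5)(-1) - (5)(2) = -5 - 10 = -15
Dx = (24)(-1) - (48)(2) = -24 - 96 = -120
Dy = (5)(48) - (5)(24) = 240 - 120 = 120
x = Dx/D = -120/-15 = 8
y = Dy/D = 120/-15 = -8

x = 8, y = -8


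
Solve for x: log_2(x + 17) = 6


Convert to exponential form: x + 17 = 2^6 = 64
x = 64 - 17 = 47
Check: log_2(47 + 17) = log_2(64) = log_2(64) = 6 ✓

x = 47


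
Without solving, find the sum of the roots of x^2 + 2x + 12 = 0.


By Vieta's formulas for ax^2 + bx + c = 0:
  Sum of roots = -b/a
  Product of roots = c/a

Here a = 1, b = 2, c = 12
Sum = -(2)/1 = -2
Product = 12/1 = 12

Sum = -2


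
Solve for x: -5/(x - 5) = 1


Multiply both sides by (x - 5): -5 = 1(x - 5)
Distribute: -5 = x - 5
x = -5 + 5 = 0
x = 0

x = 0


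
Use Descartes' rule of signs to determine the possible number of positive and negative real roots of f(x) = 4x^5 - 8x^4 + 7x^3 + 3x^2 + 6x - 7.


Descartes' rule of signs:

For positive roots, count sign changes in f(x) = 4x^5 - 8x^4 + 7x^3 + 3x^2 + 6x - 7:
Signs of coefficients: +, -, +, +, +, -
Number of sign changes: 3
Possible positive real roots: 3, 1

For negative roots, examine f(-x) = -4x^5 - 8x^4 - 7x^3 + 3x^2 - 6x - 7:
Signs of coefficients: -, -, -, +, -, -
Number of sign changes: 2
Possible negative real roots: 2, 0

Positive roots: 3 or 1; Negative roots: 2 or 0


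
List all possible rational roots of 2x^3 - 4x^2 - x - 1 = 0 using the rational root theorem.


Rational root theorem: possible roots are ±p/q where:
  p divides the constant term (-1): p ∈ {1}
  q divides the leading coefficient (2): q ∈ {1, 2}

All possible rational roots: -1, -1/2, 1/2, 1

-1, -1/2, 1/2, 1


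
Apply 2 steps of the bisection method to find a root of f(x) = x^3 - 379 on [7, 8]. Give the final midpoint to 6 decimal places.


f(x) = x^3 - 379
f(7) = -36 < 0
f(8) = 133 > 0

Step 1: midpoint = (7.000000 + 8.000000)/2 = 7.500000
  f(7.500000) = 42.875000
  f(mid) > 0, so root is in [7.000000, 7.500000]

Step 2: midpoint = (7.000000 + 7.500000)/2 = 7.250000
  f(7.250000) = 2.078125
  f(mid) > 0, so root is in [7.000000, 7.250000]

midpoint = 7.250000


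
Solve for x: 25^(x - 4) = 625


Express both sides with the same base.
625 = 25^2
Since the bases match, equate exponents: x - 4 = 2
So x = 2 - (-4) = 6

x = 6


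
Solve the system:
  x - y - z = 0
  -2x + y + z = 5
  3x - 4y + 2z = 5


Using Cramer's rule. Expand each determinant along the first row.
D  = 1*[1*2 - 1*(-4)] - (-1)*[(-2)*2 - 1*3] + (-1)*[(-2)*(-4) - 1*3]
  = 1*(6) - (-1)*(-7) + (-1)*(5) = -6
Dx = 0*[1*2 - 1*(-4)] - (-1)*[5*2 - 1*5] + (-1)*[5*(-4) - 1*5]
  = 0*(6) - (-1)*(5) + (-1)*(-25) = 30
Dy = 1*[5*2 - 1*5] - 0*[(-2)*2 - 1*3] + (-1)*[(-2)*5 - 5*3]
  = 1*(5) - 0*(-7) + (-1)*(-25) = 30
Dz = 1*[1*5 - 5*(-4)] - (-1)*[(-2)*5 - 5*3] + 0*[(-2)*(-4) - 1*3]
  = 1*(25) - (-1)*(-25) + 0*(5) = 0
x = Dx/D = 30/-6 = -5, y = Dy/D = 30/-6 = -5, z = Dz/D = 0/-6 = 0
Check eq1: (1)(-5) + (-1)(-5) + (-1)(0) = 0 = 0 ✓
Check eq2: (-2)(-5) + (1)(-5) + (1)(0) = 5 = 5 ✓
Check eq3: (3)(-5) + (-4)(-5) + (2)(0) = 5 = 5 ✓

x = -5, y = -5, z = 0


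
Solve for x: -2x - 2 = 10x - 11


Starting with: -2x - 2 = 10x - 11
Move all x terms to left: (-2 - 10)x = -11 + 2
Simplify: -12x = -9
Divide both sides by -12: x = 3/4

x = 3/4


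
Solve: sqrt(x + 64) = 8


Square both sides: x + 64 = 8^2 = 64
x = 64 - 64 = 0
x = 0
Check: sqrt(1*0 + 64) = sqrt(64) = 8 ✓

x = 0


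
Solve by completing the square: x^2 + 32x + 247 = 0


Start: x^2 + 32x + 247 = 0
Move constant: x^2 + 32x = -247
Half of 32 is 16, squared is 256
Add 256 to both sides: x^2 + 32x + 256 = 9
(x + 16)^2 = 9
x + 16 = ±3
x = -16 + 3 = -13 or x = -16 - 3 = -19

x = -19, x = -13


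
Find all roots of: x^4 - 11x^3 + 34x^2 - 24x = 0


The constant term is 0, so x = 0 is a root. Factor out x:
  x^3 - 11x^2 + 34x - 24 = 0
Let p(x) = x^3 - 11x^2 + 34x - 24. By the rational root theorem (leading coefficient 1), any rational root is an integer divisor of 24: try ±1, ±2, ... in turn.
Test x = 1: value = 0 ✓, so (x - 1) is a factor.
Synthetic division by (x - 1): bring down 1; 1(1) - 11 = -10; (-10)(1) + 34 = 24; 24(1) - 24 = 0 → quotient x^2 - 10x + 24, remainder 0.
Solve the quadratic x^2 - 10x + 24 = 0: discriminant = (-10)^2 - 4(1)(24) = 100 - 96 = 4.
sqrt(4) = 2, so x = (10 ± 2)/2: x = 6 or x = 4.
Collecting all roots found:

x = 0, x = 1, x = 4, x = 6


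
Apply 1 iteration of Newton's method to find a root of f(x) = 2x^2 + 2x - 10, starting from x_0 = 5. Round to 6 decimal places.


Newton's method: x_(n+1) = x_n - f(x_n)/f'(x_n)
f(x) = 2x^2 + 2x - 10
f'(x) = 4x + 2

Iteration 1:
  f(5.000000) = 50.000000
  f'(5.000000) = 22.000000
  x_1 = 5.000000 - (50.000000)/(22.000000) = 2.727273

x_1 = 2.727273


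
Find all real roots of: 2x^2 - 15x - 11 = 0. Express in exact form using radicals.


Using the quadratic formula: x = (-b ± sqrt(b^2 - 4ac)) / (2a)
Here a = 2, b = -15, c = -11
Discriminant = b^2 - 4ac = (-15)^2 - 4(2)(-11) = 225 + 88 = 313
Since discriminant = 313 > 0, there are two real roots.
x = (15 ± sqrt(313)) / 4
Numerically: x ≈ 8.1730 or x ≈ -0.6730

x = (15 + sqrt(313)) / 4 or x = (15 - sqrt(313)) / 4


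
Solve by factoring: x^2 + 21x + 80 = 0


We need two numbers that multiply to 80 and add to 21.
Those numbers are 5 and 16 (since 5 * 16 = 80 and 5 + 16 = 21).
So x^2 + 21x + 80 = (x + 5)(x + 16) = 0
Setting each factor to zero: x = -5 or x = -16

x = -16, x = -5


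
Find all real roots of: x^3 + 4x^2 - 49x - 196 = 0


Let p(x) = x^3 + 4x^2 - 49x - 196. By the rational root theorem (leading coefficient 1), any rational root is an integer divisor of 196: try ±1, ±2, ... in turn.
Test x = 1: value = -240 ≠ 0.
Test x = -1: value = -144 ≠ 0.
Test x = 2: value = -270 ≠ 0.
Test x = -2: value = -90 ≠ 0.
Test x = 4: value = -264 ≠ 0.
Test x = -4: value = 0 ✓, so (x + 4) is a factor.
Synthetic division by (x + 4): bring down 1; 1(-4) + 4 = 0; 0(-4) - 49 = -49; (-49)(-4) - 196 = 0 → quotient x^2 - 49, remainder 0.
Solve the quadratic x^2 - 49 = 0: discriminant = 0^2 - 4(1)(-49) = 0 + 196 = 196.
sqrt(196) = 14, so x = (0 ± 14)/2: x = 7 or x = -7.

x = -7, x = -4, x = 7


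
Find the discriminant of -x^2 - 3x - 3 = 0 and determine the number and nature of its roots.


For ax^2 + bx + c = 0, discriminant D = b^2 - 4ac
Here a = -1, b = -3, c = -3
D = (-3)^2 - 4(-1)(-3) = 9 - 12 = -3

D = -3 < 0
The equation has no real roots (2 complex conjugate roots).

Discriminant = -3, no real roots (2 complex conjugate roots)


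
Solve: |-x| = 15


An absolute value equation |expr| = 15 gives two cases:
Case 1: -x = 15
  -x = 15, so x = -15
Case 2: -x = -15
  -x = -15, so x = 15

x = -15, x = 15


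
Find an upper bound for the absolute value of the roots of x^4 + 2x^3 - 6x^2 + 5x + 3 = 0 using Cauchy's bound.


Cauchy's bound: all roots r satisfy |r| <= 1 + max(|a_i/a_n|) for i = 0,...,n-1
where a_n is the leading coefficient.

Coefficients: [1, 2, -6, 5, 3]
Leading coefficient a_n = 1
Ratios |a_i/a_n|: 2, 6, 5, 3
Maximum ratio: 6
Cauchy's bound: |r| <= 1 + 6 = 7

Upper bound = 7


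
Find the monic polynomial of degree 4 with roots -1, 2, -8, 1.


A monic polynomial with roots -1, 2, -8, 1 is:
p(x) = (x + 1)(x - 2)(x + 8)(x - 1)
After multiplying by (x + 1): x + 1
After multiplying by (x - 2): x^2 - x - 2
After multiplying by (x + 8): x^3 + 7x^2 - 10x - 16
After multiplying by (x - 1): x^4 + 6x^3 - 17x^2 - 6x + 16

x^4 + 6x^3 - 17x^2 - 6x + 16


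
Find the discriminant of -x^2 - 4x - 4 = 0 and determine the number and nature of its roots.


For ax^2 + bx + c = 0, discriminant D = b^2 - 4ac
Here a = -1, b = -4, c = -4
D = (-4)^2 - 4(-1)(-4) = 16 - 16 = 0

D = 0
The equation has exactly 1 real root (a repeated/double root).

Discriminant = 0, 1 repeated real root


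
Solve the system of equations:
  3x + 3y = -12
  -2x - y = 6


Using Cramer's rule:
Determinant D = (3)(-1) - (-2)(3) = -3 + 6 = 3
Dx = (-12)(-1) - (6)(3) = 12 - 18 = -6
Dy = (3)(6) - (-2)(-12) = 18 - 24 = -6
x = Dx/D = -6/3 = -2
y = Dy/D = -6/3 = -2

x = -2, y = -2


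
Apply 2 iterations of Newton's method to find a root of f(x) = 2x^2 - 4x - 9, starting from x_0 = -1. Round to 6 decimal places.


Newton's method: x_(n+1) = x_n - f(x_n)/f'(x_n)
f(x) = 2x^2 - 4x - 9
f'(x) = 4x - 4

Iteration 1:
  f(-1.000000) = -3.000000
  f'(-1.000000) = -8.000000
  x_1 = -1.000000 - (-3.000000)/(-8.000000) = -1.375000

Iteration 2:
  f(-1.375000) = 0.281250
  f'(-1.375000) = -9.500000
  x_2 = -1.375000 - (0.281250)/(-9.500000) = -1.345395

x_2 = -1.345395


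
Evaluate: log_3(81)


We need the exponent such that 3^? = 81
3^4 = 81
Therefore log_3(81) = 4

4


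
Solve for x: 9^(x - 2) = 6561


Express both sides with the same base.
6561 = 9^4
Since the bases match, equate exponents: x - 2 = 4
So x = 4 - (-2) = 6

x = 6


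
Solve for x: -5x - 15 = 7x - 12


Starting with: -5x - 15 = 7x - 12
Move all x terms to left: (-5 - 7)x = -12 + 15
Simplify: -12x = 3
Divide both sides by -12: x = -1/4

x = -1/4


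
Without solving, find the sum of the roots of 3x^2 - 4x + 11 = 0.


By Vieta's formulas for ax^2 + bx + c = 0:
  Sum of roots = -b/a
  Product of roots = c/a

Here a = 3, b = -4, c = 11
Sum = -(-4)/3 = 4/3
Product = 11/3 = 11/3

Sum = 4/3


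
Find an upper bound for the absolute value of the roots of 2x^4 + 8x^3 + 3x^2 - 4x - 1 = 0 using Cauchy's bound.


Cauchy's bound: all roots r satisfy |r| <= 1 + max(|a_i/a_n|) for i = 0,...,n-1
where a_n is the leading coefficient.

Coefficients: [2, 8, 3, -4, -1]
Leading coefficient a_n = 2
Ratios |a_i/a_n|: 4, 3/2, 2, 1/2
Maximum ratio: 4
Cauchy's bound: |r| <= 1 + 4 = 5

Upper bound = 5


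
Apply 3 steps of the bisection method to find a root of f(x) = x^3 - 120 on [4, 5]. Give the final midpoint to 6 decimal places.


f(x) = x^3 - 120
f(4) = -56 < 0
f(5) = 5 > 0

Step 1: midpoint = (4.000000 + 5.000000)/2 = 4.500000
  f(4.500000) = -28.875000
  f(mid) < 0, so root is in [4.500000, 5.000000]

Step 2: midpoint = (4.500000 + 5.000000)/2 = 4.750000
  f(4.750000) = -12.828125
  f(mid) < 0, so root is in [4.750000, 5.000000]

Step 3: midpoint = (4.750000 + 5.000000)/2 = 4.875000
  f(4.875000) = -4.142578
  f(mid) < 0, so root is in [4.875000, 5.000000]

midpoint = 4.875000


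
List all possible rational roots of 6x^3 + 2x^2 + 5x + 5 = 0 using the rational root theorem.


Rational root theorem: possible roots are ±p/q where:
  p divides the constant term (5): p ∈ {1, 5}
  q divides the leading coefficient (6): q ∈ {1, 2, 3, 6}

All possible rational roots: -5, -5/2, -5/3, -1, -5/6, -1/2, -1/3, -1/6, 1/6, 1/3, 1/2, 5/6, 1, 5/3, 5/2, 5

-5, -5/2, -5/3, -1, -5/6, -1/2, -1/3, -1/6, 1/6, 1/3, 1/2, 5/6, 1, 5/3, 5/2, 5


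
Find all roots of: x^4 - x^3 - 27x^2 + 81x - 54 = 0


Let p(x) = x^4 - x^3 - 27x^2 + 81x - 54. By the rational root theorem (leading coefficient 1), any rational root is an integer divisor of 54: try ±1, ±2, ... in turn.
Test x = 1: value = 0 ✓, so (x - 1) is a factor.
Synthetic division by (x - 1): bring down 1; 1(1) - 1 = 0; 0(1) - 27 = -27; (-27)(1) + 81 = 54; 54(1) - 54 = 0 → quotient x^3 - 27x + 54, remainder 0.
Continue with the quotient x^3 - 27x + 54 (candidates must divide 54; re-test x = 1 first in case it repeats).
Test x = 1: value = 28 ≠ 0.
Test x = -1: value = 80 ≠ 0.
Test x = 2: value = 8 ≠ 0.
Test x = -2: value = 100 ≠ 0.
Test x = 3: value = 0 ✓, so (x - 3) is a factor.
Synthetic division by (x - 3): bring down 1; 1(3) + 0 = 3; 3(3) - 27 = -18; (-18)(3) + 54 = 0 → quotient x^2 + 3x - 18, remainder 0.
Solve the quadratic x^2 + 3x - 18 = 0: discriminant = 3^2 - 4(1)(-18) = 9 + 72 = 81.
sqrt(81) = 9, so x = (-3 ± 9)/2: x = 3 or x = -6.
Collecting all roots found:

x = -6, x = 1, x = 3 (multiplicity 2)


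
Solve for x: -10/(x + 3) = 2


Multiply both sides by (x + 3): -10 = 2(x + 3)
Distribute: -10 = 2x + 6
2x = -10 - 6 = -16
x = -8

x = -8


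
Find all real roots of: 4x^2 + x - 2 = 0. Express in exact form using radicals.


Using the quadratic formula: x = (-b ± sqrt(b^2 - 4ac)) / (2a)
Here a = 4, b = 1, c = -2
Discriminant = b^2 - 4ac = 1^2 - 4(4)(-2) = 1 + 32 = 33
Since discriminant = 33 > 0, there are two real roots.
x = (-1 ± sqrt(33)) / 8
Numerically: x ≈ 0.5931 or x ≈ -0.8431

x = (-1 + sqrt(33)) / 8 or x = (-1 - sqrt(33)) / 8


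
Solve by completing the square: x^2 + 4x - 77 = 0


Start: x^2 + 4x - 77 = 0
Move constant: x^2 + 4x = 77
Half of 4 is 2, squared is 4
Add 4 to both sides: x^2 + 4x + 4 = 81
(x + 2)^2 = 81
x + 2 = ±9
x = -2 + 9 = 7 or x = -2 - 9 = -11

x = -11, x = 7


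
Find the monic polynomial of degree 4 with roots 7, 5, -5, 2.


A monic polynomial with roots 7, 5, -5, 2 is:
p(x) = (x - 7)(x - 5)(x + 5)(x - 2)
After multiplying by (x - 7): x - 7
After multiplying by (x - 5): x^2 - 12x + 35
After multiplying by (x + 5): x^3 - 7x^2 - 25x + 175
After multiplying by (x - 2): x^4 - 9x^3 - 11x^2 + 225x - 350

x^4 - 9x^3 - 11x^2 + 225x - 350


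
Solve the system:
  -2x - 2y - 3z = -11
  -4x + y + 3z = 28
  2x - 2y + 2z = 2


Using Cramer's rule. Expand each determinant along the first row.
D  = (-2)*[1*2 - 3*(-2)] - (-2)*[(-4)*2 - 3*2] + (-3)*[(-4)*(-2) - 1*2]
  = (-2)*(8) - (-2)*(-14) + (-3)*(6) = -62
Dx = (-11)*[1*2 - 3*(-2)] - (-2)*[28*2 - 3*2] + (-3)*[28*(-2) - 1*2]
  = (-11)*(8) - (-2)*(50) + (-3)*(-58) = 186
Dy = (-2)*[28*2 - 3*2] - (-11)*[(-4)*2 - 3*2] + (-3)*[(-4)*2 - 28*2]
  = (-2)*(50) - (-11)*(-14) + (-3)*(-64) = -62
Dz = (-2)*[1*2 - 28*(-2)] - (-2)*[(-4)*2 - 28*2] + (-11)*[(-4)*(-2) - 1*2]
  = (-2)*(58) - (-2)*(-64) + (-11)*(6) = -310
x = Dx/D = 186/-62 = -3, y = Dy/D = -62/-62 = 1, z = Dz/D = -310/-62 = 5
Check eq1: (-2)(-3) + (-2)(1) + (-3)(5) = -11 = -11 ✓
Check eq2: (-4)(-3) + (1)(1) + (3)(5) = 28 = 28 ✓
Check eq3: (2)(-3) + (-2)(1) + (2)(5) = 2 = 2 ✓

x = -3, y = 1, z = 5


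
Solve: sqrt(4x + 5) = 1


Square both sides: 4x + 5 = 1^2 = 1
4x = 1 - 5 = -4
x = -1
Check: sqrt(4*(-1) + 5) = sqrt(1) = 1 ✓

x = -1


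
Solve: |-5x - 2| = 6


An absolute value equation |expr| = 6 gives two cases:
Case 1: -5x - 2 = 6
  -5x = 8, so x = -8/5
Case 2: -5x - 2 = -6
  -5x = -4, so x = 4/5

x = -8/5, x = 4/5


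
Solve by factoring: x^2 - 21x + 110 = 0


We need two numbers that multiply to 110 and add to -21.
Those numbers are -10 and -11 (since (-10) * (-11) = 110 and (-10) + (-11) = -21).
So x^2 - 21x + 110 = (x - 10)(x - 11) = 0
Setting each factor to zero: x = 10 or x = 11

x = 10, x = 11


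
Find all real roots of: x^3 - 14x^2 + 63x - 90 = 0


Let p(x) = x^3 - 14x^2 + 63x - 90. By the rational root theorem (leading coefficient 1), any rational root is an integer divisor of 90: try ±1, ±2, ... in turn.
Test x = 1: value = -40 ≠ 0.
Test x = -1: value = -168 ≠ 0.
Test x = 2: value = -12 ≠ 0.
Test x = -2: value = -280 ≠ 0.
Test x = 3: value = 0 ✓, so (x - 3) is a factor.
Synthetic division by (x - 3): bring down 1; 1(3) - 14 = -11; (-11)(3) + 63 = 30; 30(3) - 90 = 0 → quotient x^2 - 11x + 30, remainder 0.
Solve the quadratic x^2 - 11x + 30 = 0: discriminant = (-11)^2 - 4(1)(30) = 121 - 120 = 1.
sqrt(1) = 1, so x = (11 ± 1)/2: x = 6 or x = 5.

x = 3, x = 5, x = 6


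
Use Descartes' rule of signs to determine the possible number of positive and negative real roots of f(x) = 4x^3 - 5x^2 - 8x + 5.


Descartes' rule of signs:

For positive roots, count sign changes in f(x) = 4x^3 - 5x^2 - 8x + 5:
Signs of coefficients: +, -, -, +
Number of sign changes: 2
Possible positive real roots: 2, 0

For negative roots, examine f(-x) = -4x^3 - 5x^2 + 8x + 5:
Signs of coefficients: -, -, +, +
Number of sign changes: 1
Possible negative real roots: 1

Positive roots: 2 or 0; Negative roots: 1


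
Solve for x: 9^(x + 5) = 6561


Express both sides with the same base.
6561 = 9^4
Since the bases match, equate exponents: x + 5 = 4
So x = 4 - (5) = -1

x = -1


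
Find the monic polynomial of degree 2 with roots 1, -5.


A monic polynomial with roots 1, -5 is:
p(x) = (x - 1)(x + 5)
After multiplying by (x - 1): x - 1
After multiplying by (x + 5): x^2 + 4x - 5

x^2 + 4x - 5


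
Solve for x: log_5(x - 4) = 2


Convert to exponential form: x - 4 = 5^2 = 25
x = 25 + 4 = 29
Check: log_5(29 - 4) = log_5(25) = log_5(25) = 2 ✓

x = 29


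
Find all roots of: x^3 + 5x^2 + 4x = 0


The constant term is 0, so x = 0 is a root. Factor out x:
  x^2 + 5x + 4 = 0
Solve the quadratic x^2 + 5x + 4 = 0: discriminant = 5^2 - 4(1)(4) = 25 - 16 = 9.
sqrt(9) = 3, so x = (-5 ± 3)/2: x = -1 or x = -4.
Collecting all roots found:

x = -4, x = -1, x = 0


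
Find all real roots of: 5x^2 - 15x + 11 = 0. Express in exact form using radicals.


Using the quadratic formula: x = (-b ± sqrt(b^2 - 4ac)) / (2a)
Here a = 5, b = -15, c = 11
Discriminant = b^2 - 4ac = (-15)^2 - 4(5)(11) = 225 - 220 = 5
Since discriminant = 5 > 0, there are two real roots.
x = (15 ± sqrt(5)) / 10
Numerically: x ≈ 1.7236 or x ≈ 1.2764

x = (15 + sqrt(5)) / 10 or x = (15 - sqrt(5)) / 10


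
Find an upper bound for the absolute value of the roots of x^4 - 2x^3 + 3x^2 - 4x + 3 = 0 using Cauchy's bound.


Cauchy's bound: all roots r satisfy |r| <= 1 + max(|a_i/a_n|) for i = 0,...,n-1
where a_n is the leading coefficient.

Coefficients: [1, -2, 3, -4, 3]
Leading coefficient a_n = 1
Ratios |a_i/a_n|: 2, 3, 4, 3
Maximum ratio: 4
Cauchy's bound: |r| <= 1 + 4 = 5

Upper bound = 5


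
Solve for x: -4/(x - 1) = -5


Multiply both sides by (x - 1): -4 = -5(x - 1)
Distribute: -4 = -5x + 5
-5x = -4 - 5 = -9
x = 9/5

x = 9/5


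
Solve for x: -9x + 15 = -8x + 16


Starting with: -9x + 15 = -8x + 16
Move all x terms to left: (-9 + 8)x = 16 - 15
Simplify: -x = 1
Divide both sides by -1: x = -1

x = -1


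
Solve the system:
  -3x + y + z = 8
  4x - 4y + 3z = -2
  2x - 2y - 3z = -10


Using Cramer's rule. Expand each determinant along the first row.
D  = (-3)*[(-4)*(-3) - 3*(-2)] - 1*[4*(-3) - 3*2] + 1*[4*(-2) - (-4)*2]
  = (-3)*(18) - 1*(-18) + 1*(0) = -36
Dx = 8*[(-4)*(-3) - 3*(-2)] - 1*[(-2)*(-3) - 3*(-10)] + 1*[(-2)*(-2) - (-4)*(-10)]
  = 8*(18) - 1*(36) + 1*(-36) = 72
Dy = (-3)*[(-2)*(-3) - 3*(-10)] - 8*[4*(-3) - 3*2] + 1*[4*(-10) - (-2)*2]
  = (-3)*(36) - 8*(-18) + 1*(-36) = 0
Dz = (-3)*[(-4)*(-10) - (-2)*(-2)] - 1*[4*(-10) - (-2)*2] + 8*[4*(-2) - (-4)*2]
  = (-3)*(36) - 1*(-36) + 8*(0) = -72
x = Dx/D = 72/-36 = -2, y = Dy/D = 0/-36 = 0, z = Dz/D = -72/-36 = 2
Check eq1: (-3)(-2) + (1)(0) + (1)(2) = 8 = 8 ✓
Check eq2: (4)(-2) + (-4)(0) + (3)(2) = -2 = -2 ✓
Check eq3: (2)(-2) + (-2)(0) + (-3)(2) = -10 = -10 ✓

x = -2, y = 0, z = 2


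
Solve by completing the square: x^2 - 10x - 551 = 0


Start: x^2 - 10x - 551 = 0
Move constant: x^2 - 10x = 551
Half of -10 is -5, squared is 25
Add 25 to both sides: x^2 - 10x + 25 = 576
(x - 5)^2 = 576
x - 5 = ±24
x = 5 + 24 = 29 or x = 5 - 24 = -19

x = -19, x = 29


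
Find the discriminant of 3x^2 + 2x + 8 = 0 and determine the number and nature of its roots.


For ax^2 + bx + c = 0, discriminant D = b^2 - 4ac
Here a = 3, b = 2, c = 8
D = (2)^2 - 4(3)(8) = 4 - 96 = -92

D = -92 < 0
The equation has no real roots (2 complex conjugate roots).

Discriminant = -92, no real roots (2 complex conjugate roots)


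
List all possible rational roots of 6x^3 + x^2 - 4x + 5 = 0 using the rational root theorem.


Rational root theorem: possible roots are ±p/q where:
  p divides the constant term (5): p ∈ {1, 5}
  q divides the leading coefficient (6): q ∈ {1, 2, 3, 6}

All possible rational roots: -5, -5/2, -5/3, -1, -5/6, -1/2, -1/3, -1/6, 1/6, 1/3, 1/2, 5/6, 1, 5/3, 5/2, 5

-5, -5/2, -5/3, -1, -5/6, -1/2, -1/3, -1/6, 1/6, 1/3, 1/2, 5/6, 1, 5/3, 5/2, 5


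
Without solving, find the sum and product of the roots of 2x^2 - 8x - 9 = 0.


By Vieta's formulas for ax^2 + bx + c = 0:
  Sum of roots = -b/a
  Product of roots = c/a

Here a = 2, b = -8, c = -9
Sum = -(-8)/2 = 4
Product = -9/2 = -9/2

Sum = 4, Product = -9/2


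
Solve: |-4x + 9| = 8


An absolute value equation |expr| = 8 gives two cases:
Case 1: -4x + 9 = 8
  -4x = -1, so x = 1/4
Case 2: -4x + 9 = -8
  -4x = -17, so x = 17/4

x = 1/4, x = 17/4


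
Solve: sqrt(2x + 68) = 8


Square both sides: 2x + 68 = 8^2 = 64
2x = 64 - 68 = -4
x = -2
Check: sqrt(2*(-2) + 68) = sqrt(64) = 8 ✓

x = -2


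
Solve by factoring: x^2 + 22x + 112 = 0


We need two numbers that multiply to 112 and add to 22.
Those numbers are 14 and 8 (since 14 * 8 = 112 and 14 + 8 = 22).
So x^2 + 22x + 112 = (x + 14)(x + 8) = 0
Setting each factor to zero: x = -14 or x = -8

x = -14, x = -8


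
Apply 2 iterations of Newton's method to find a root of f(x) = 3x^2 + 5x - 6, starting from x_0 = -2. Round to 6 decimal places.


Newton's method: x_(n+1) = x_n - f(x_n)/f'(x_n)
f(x) = 3x^2 + 5x - 6
f'(x) = 6x + 5

Iteration 1:
  f(-2.000000) = -4.000000
  f'(-2.000000) = -7.000000
  x_1 = -2.000000 - (-4.000000)/(-7.000000) = -2.571429

Iteration 2:
  f(-2.571429) = 0.979592
  f'(-2.571429) = -10.428571
  x_2 = -2.571429 - (0.979592)/(-10.428571) = -2.477495

x_2 = -2.477495


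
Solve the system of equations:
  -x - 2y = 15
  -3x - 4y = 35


Using Cramer's rule:
Determinant D = (-1)(-4) - (-3)(-2) = 4 - 6 = -2
Dx = (15)(-4) - (35)(-2) = -60 + 70 = 10
Dy = (-1)(35) - (-3)(15) = -35 + 45 = 10
x = Dx/D = 10/-2 = -5
y = Dy/D = 10/-2 = -5

x = -5, y = -5


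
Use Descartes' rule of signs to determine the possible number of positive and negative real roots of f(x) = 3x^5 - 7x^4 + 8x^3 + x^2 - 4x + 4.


Descartes' rule of signs:

For positive roots, count sign changes in f(x) = 3x^5 - 7x^4 + 8x^3 + x^2 - 4x + 4:
Signs of coefficients: +, -, +, +, -, +
Number of sign changes: 4
Possible positive real roots: 4, 2, 0

For negative roots, examine f(-x) = -3x^5 - 7x^4 - 8x^3 + x^2 + 4x + 4:
Signs of coefficients: -, -, -, +, +, +
Number of sign changes: 1
Possible negative real roots: 1

Positive roots: 4 or 2 or 0; Negative roots: 1


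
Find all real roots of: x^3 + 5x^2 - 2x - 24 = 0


Let p(x) = x^3 + 5x^2 - 2x - 24. By the rational root theorem (leading coefficient 1), any rational root is an integer divisor of 24: try ±1, ±2, ... in turn.
Test x = 1: value = -20 ≠ 0.
Test x = -1: value = -18 ≠ 0.
Test x = 2: value = 0 ✓, so (x - 2) is a factor.
Synthetic division by (x - 2): bring down 1; 1(2) + 5 = 7; 7(2) - 2 = 12; 12(2) - 24 = 0 → quotient x^2 + 7x + 12, remainder 0.
Solve the quadratic x^2 + 7x + 12 = 0: discriminant = 7^2 - 4(1)(12) = 49 - 48 = 1.
sqrt(1) = 1, so x = (-7 ± 1)/2: x = -3 or x = -4.

x = -4, x = -3, x = 2


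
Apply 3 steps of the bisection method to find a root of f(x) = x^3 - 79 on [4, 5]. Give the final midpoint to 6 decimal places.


f(x) = x^3 - 79
f(4) = -15 < 0
f(5) = 46 > 0

Step 1: midpoint = (4.000000 + 5.000000)/2 = 4.500000
  f(4.500000) = 12.125000
  f(mid) > 0, so root is in [4.000000, 4.500000]

Step 2: midpoint = (4.000000 + 4.500000)/2 = 4.250000
  f(4.250000) = -2.234375
  f(mid) < 0, so root is in [4.250000, 4.500000]

Step 3: midpoint = (4.250000 + 4.500000)/2 = 4.375000
  f(4.375000) = 4.740234
  f(mid) > 0, so root is in [4.250000, 4.375000]

midpoint = 4.375000


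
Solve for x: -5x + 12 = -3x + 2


Starting with: -5x + 12 = -3x + 2
Move all x terms to left: (-5 + 3)x = 2 - 12
Simplify: -2x = -10
Divide both sides by -2: x = 5

x = 5


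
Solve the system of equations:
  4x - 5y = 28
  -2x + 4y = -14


Using Cramer's rule:
Determinant D = (4)(4) - (-2)(-5) = 16 - 10 = 6
Dx = (28)(4) - (-14)(-5) = 112 - 70 = 42
Dy = (4)(-14) - (-2)(28) = -56 + 56 = 0
x = Dx/D = 42/6 = 7
y = Dy/D = 0/6 = 0

x = 7, y = 0


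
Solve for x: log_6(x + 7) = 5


Convert to exponential form: x + 7 = 6^5 = 7776
x = 7776 - 7 = 7769
Check: log_6(7769 + 7) = log_6(7776) = log_6(7776) = 5 ✓

x = 7769


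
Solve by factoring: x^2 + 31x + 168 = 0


We need two numbers that multiply to 168 and add to 31.
Those numbers are 7 and 24 (since 7 * 24 = 168 and 7 + 24 = 31).
So x^2 + 31x + 168 = (x + 7)(x + 24) = 0
Setting each factor to zero: x = -7 or x = -24

x = -24, x = -7


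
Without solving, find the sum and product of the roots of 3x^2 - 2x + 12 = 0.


By Vieta's formulas for ax^2 + bx + c = 0:
  Sum of roots = -b/a
  Product of roots = c/a

Here a = 3, b = -2, c = 12
Sum = -(-2)/3 = 2/3
Product = 12/3 = 4

Sum = 2/3, Product = 4


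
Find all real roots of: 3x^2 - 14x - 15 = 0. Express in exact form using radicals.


Using the quadratic formula: x = (-b ± sqrt(b^2 - 4ac)) / (2a)
Here a = 3, b = -14, c = -15
Discriminant = b^2 - 4ac = (-14)^2 - 4(3)(-15) = 196 + 180 = 376
Since discriminant = 376 > 0, there are two real roots.
x = (14 ± 2*sqrt(94)) / 6
Simplifying: x = (7 ± sqrt(94)) / 3
Numerically: x ≈ 5.5651 or x ≈ -0.8985

x = (7 + sqrt(94)) / 3 or x = (7 - sqrt(94)) / 3


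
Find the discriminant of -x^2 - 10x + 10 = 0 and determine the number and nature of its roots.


For ax^2 + bx + c = 0, discriminant D = b^2 - 4ac
Here a = -1, b = -10, c = 10
D = (-10)^2 - 4(-1)(10) = 100 + 40 = 140

D = 140 > 0 but not a perfect square
The equation has 2 distinct real irrational roots.

Discriminant = 140, 2 distinct real irrational roots


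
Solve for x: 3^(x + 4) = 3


Express both sides with the same base.
3 = 3^1
Since the bases match, equate exponents: x + 4 = 1
So x = 1 - (4) = -3

x = -3


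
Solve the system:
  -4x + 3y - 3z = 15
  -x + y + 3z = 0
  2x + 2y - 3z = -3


Using Cramer's rule. Expand each determinant along the first row.
D  = (-4)*[1*(-3) - 3*2] - 3*[(-1)*(-3) - 3*2] + (-3)*[(-1)*2 - 1*2]
  = (-4)*(-9) - 3*(-3) + (-3)*(-4) = 57
Dx = 15*[1*(-3) - 3*2] - 3*[0*(-3) - 3*(-3)] + (-3)*[0*2 - 1*(-3)]
  = 15*(-9) - 3*(9) + (-3)*(3) = -171
Dy = (-4)*[0*(-3) - 3*(-3)] - 15*[(-1)*(-3) - 3*2] + (-3)*[(-1)*(-3) - 0*2]
  = (-4)*(9) - 15*(-3) + (-3)*(3) = 0
Dz = (-4)*[1*(-3) - 0*2] - 3*[(-1)*(-3) - 0*2] + 15*[(-1)*2 - 1*2]
  = (-4)*(-3) - 3*(3) + 15*(-4) = -57
x = Dx/D = -171/57 = -3, y = Dy/D = 0/57 = 0, z = Dz/D = -57/57 = -1
Check eq1: (-4)(-3) + (3)(0) + (-3)(-1) = 15 = 15 ✓
Check eq2: (-1)(-3) + (1)(0) + (3)(-1) = 0 = 0 ✓
Check eq3: (2)(-3) + (2)(0) + (-3)(-1) = -3 = -3 ✓

x = -3, y = 0, z = -1
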